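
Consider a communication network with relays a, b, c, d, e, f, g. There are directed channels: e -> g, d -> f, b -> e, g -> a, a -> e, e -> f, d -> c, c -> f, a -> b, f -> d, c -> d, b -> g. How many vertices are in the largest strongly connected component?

4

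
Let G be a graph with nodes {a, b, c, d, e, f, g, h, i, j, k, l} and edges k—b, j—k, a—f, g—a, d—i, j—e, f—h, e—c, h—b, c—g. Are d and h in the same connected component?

No

The component containing d is {d, i}, and h is not in it.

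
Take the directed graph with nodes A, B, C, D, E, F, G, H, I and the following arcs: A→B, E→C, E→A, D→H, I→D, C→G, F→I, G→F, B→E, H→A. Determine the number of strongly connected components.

1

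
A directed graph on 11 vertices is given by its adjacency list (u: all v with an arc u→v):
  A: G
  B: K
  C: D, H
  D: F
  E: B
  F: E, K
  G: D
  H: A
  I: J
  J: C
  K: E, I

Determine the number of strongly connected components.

1

{A, B, C, D, E, F, G, H, I, J, K} are all mutually reachable — one SCC of size 11.
That gives 1 strongly connected component.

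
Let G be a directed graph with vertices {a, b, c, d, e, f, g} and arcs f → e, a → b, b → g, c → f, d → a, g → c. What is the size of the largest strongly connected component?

{c} is an SCC by itself.
{a} is an SCC by itself.
{b} is an SCC by itself.
{e} is an SCC by itself.
{d} is an SCC by itself.
(and 2 more singleton SCCs)
The largest has 1 vertex.

1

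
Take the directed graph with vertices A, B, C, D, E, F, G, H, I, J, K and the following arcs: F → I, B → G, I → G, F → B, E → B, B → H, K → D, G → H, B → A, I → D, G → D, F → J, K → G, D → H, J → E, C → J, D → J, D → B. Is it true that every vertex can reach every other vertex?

No

There is no directed path from J to C, so the graph is not strongly connected.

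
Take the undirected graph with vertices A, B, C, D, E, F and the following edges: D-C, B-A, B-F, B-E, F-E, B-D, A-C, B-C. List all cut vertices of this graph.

Removing B increases the component count from 1 to 2, so B is a cut vertex.
By contrast removing C leaves 1 component; it is not a cut vertex. No other vertex is a cut vertex either.

B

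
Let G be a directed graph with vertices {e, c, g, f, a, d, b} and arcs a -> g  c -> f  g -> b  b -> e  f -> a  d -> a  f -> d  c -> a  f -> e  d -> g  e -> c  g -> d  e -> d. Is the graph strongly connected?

Yes

From d we can reach every vertex (a, b, c, d, e, f, g), and every vertex can reach d (a, b, c, d, e, f, g). So the whole graph is one strongly connected component.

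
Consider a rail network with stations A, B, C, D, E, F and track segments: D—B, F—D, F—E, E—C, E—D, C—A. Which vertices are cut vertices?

C, D, E

Removing C increases the component count from 1 to 2, so C is a cut vertex.
Removing D increases the component count from 1 to 2, so D is a cut vertex.
Removing E increases the component count from 1 to 2, so E is a cut vertex.
By contrast removing B leaves 1 component; it is not a cut vertex. No other vertex is a cut vertex either.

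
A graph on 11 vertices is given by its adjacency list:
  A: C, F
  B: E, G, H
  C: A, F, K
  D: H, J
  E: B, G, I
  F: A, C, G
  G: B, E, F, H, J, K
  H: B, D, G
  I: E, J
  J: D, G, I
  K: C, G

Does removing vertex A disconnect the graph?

Deleting A leaves 1 component (was 1) (its neighbors C, F remain connected to each other), so A is not a cut vertex.

No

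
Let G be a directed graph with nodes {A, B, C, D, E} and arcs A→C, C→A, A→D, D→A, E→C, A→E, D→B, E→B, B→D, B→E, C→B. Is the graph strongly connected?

From B we can reach every vertex (A, B, C, D, E), and every vertex can reach B (A, B, C, D, E). So the whole graph is one strongly connected component.

Yes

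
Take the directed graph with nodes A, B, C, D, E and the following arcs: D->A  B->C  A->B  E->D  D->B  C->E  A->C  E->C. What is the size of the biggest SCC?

{A, B, C, D, E} are all mutually reachable — one SCC of size 5.
The largest has 5 vertices.

5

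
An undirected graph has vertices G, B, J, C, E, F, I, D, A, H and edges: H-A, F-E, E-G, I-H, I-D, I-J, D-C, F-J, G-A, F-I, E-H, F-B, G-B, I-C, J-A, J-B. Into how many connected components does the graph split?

1

Starting from A we can reach A, B, C, D, E, F, G, H, I, J. That is one component of size 10.
Total: 1 component.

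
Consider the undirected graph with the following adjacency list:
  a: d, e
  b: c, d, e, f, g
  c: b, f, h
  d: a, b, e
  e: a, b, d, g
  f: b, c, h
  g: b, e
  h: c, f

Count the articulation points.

Removing b increases the component count from 1 to 2, so b is a cut vertex.
By contrast removing h leaves 1 component; it is not a cut vertex. No other vertex is a cut vertex either.

1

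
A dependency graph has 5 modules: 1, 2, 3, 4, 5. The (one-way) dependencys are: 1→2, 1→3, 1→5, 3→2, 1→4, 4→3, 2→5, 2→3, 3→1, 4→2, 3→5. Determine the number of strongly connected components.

2

{1, 2, 3, 4} are all mutually reachable — one SCC of size 4.
{5} is an SCC by itself.
That gives 2 strongly connected components.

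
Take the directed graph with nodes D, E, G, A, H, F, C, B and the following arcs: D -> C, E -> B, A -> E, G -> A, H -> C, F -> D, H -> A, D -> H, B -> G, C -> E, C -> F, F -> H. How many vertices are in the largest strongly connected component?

4

{A, B, E, G} are all mutually reachable — one SCC of size 4.
{C, D, F, H} are all mutually reachable — one SCC of size 4.
The largest has 4 vertices.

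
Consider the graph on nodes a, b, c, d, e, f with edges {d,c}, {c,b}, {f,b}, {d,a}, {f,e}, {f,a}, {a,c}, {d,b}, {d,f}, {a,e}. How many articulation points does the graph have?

Removing d, for instance, still leaves 1 component. No single vertex removal increases the component count — the graph has no articulation points.

0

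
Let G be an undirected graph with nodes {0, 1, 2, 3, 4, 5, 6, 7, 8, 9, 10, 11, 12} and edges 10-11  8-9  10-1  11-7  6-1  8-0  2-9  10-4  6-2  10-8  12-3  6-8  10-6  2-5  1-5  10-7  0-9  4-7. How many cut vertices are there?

1

Removing 10 increases the component count from 2 to 3, so 10 is a cut vertex.
By contrast removing 7 leaves 2 components; it is not a cut vertex. No other vertex is a cut vertex either.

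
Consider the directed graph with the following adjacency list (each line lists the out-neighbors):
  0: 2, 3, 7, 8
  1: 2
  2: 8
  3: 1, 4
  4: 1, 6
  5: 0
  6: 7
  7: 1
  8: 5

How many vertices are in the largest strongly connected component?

9

{0, 1, 2, 3, 4, 5, 6, 7, 8} are all mutually reachable — one SCC of size 9.
The largest has 9 vertices.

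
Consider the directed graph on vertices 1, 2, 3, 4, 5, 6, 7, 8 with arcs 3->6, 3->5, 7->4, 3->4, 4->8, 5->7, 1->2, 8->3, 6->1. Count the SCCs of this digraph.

{3, 4, 5, 7, 8} are all mutually reachable — one SCC of size 5.
{2} is an SCC by itself.
{1} is an SCC by itself.
{6} is an SCC by itself.
That gives 4 strongly connected components.

4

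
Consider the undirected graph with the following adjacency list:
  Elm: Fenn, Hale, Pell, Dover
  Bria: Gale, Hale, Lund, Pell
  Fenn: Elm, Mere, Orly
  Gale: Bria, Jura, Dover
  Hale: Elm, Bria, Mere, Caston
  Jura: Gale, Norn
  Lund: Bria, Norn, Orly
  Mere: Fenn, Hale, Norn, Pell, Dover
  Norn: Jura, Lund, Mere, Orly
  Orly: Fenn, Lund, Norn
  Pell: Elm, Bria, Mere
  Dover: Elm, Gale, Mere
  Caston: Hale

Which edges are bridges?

Caston-Hale

The edges on the cycle Gale-Bria-Hale-Elm-Fenn-Orly-Lund-Norn-Jura-Gale are not bridges since each lies on that cycle.
But removing Caston-Hale disconnects Caston from Hale — this is a bridge.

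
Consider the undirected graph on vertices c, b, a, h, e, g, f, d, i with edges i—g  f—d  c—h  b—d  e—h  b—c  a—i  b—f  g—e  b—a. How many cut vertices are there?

Removing b increases the component count from 1 to 2, so b is a cut vertex.
By contrast removing c leaves 1 component; it is not a cut vertex. No other vertex is a cut vertex either.

1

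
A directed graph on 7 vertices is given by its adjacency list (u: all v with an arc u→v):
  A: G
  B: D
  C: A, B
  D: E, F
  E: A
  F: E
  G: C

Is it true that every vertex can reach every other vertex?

Yes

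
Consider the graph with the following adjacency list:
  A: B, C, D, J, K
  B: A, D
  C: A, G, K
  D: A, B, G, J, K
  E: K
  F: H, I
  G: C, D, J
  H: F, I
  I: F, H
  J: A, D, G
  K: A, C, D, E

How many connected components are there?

2

Starting from F we can reach F, H, I. That is one component of size 3.
Starting from A we can reach A, B, C, D, E, G, J, K. That is one component of size 8.
Total: 2 components.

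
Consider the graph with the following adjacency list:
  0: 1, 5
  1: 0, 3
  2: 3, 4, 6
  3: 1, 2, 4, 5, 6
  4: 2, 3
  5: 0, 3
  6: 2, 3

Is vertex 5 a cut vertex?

Deleting 5 leaves 1 component (was 1) (its neighbors 0, 3 remain connected to each other), so 5 is not a cut vertex.

No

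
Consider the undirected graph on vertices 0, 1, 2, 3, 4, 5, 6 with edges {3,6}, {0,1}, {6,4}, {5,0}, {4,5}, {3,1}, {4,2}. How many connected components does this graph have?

1

Starting from 0 we can reach 0, 1, 2, 3, 4, 5, 6. That is one component of size 7.
Total: 1 component.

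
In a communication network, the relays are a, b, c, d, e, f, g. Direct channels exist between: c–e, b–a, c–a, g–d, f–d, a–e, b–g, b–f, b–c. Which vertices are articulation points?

Removing b increases the component count from 1 to 2, so b is a cut vertex.
By contrast removing g leaves 1 component; it is not a cut vertex. No other vertex is a cut vertex either.

b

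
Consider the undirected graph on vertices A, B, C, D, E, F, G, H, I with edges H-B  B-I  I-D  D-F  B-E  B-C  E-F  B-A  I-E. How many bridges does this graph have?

The edges on the cycle I-E-F-D-I are not bridges since each lies on that cycle.
But removing B-H disconnects B from H; removing C-B disconnects C from B; removing A-B disconnects A from B — these are bridges.
That makes 3 bridges.

3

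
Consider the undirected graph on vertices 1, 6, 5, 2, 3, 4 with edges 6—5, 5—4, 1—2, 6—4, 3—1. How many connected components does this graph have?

2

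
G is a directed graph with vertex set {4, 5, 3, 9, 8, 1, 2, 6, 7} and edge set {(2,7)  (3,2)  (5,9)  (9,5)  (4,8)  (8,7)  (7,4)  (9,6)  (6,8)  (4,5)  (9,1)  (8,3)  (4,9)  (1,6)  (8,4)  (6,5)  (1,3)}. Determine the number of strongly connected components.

{1, 2, 3, 4, 5, 6, 7, 8, 9} are all mutually reachable — one SCC of size 9.
That gives 1 strongly connected component.

1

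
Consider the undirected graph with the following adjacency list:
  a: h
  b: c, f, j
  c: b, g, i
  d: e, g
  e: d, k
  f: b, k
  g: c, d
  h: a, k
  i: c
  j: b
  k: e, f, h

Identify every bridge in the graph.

The edges on the cycle d-g-c-b-f-k-e-d are not bridges since each lies on that cycle.
But removing j-b disconnects j from b; removing c-i disconnects c from i; removing h-a disconnects h from a; removing h-k disconnects h from k — these are bridges.

a-h, b-j, c-i, h-k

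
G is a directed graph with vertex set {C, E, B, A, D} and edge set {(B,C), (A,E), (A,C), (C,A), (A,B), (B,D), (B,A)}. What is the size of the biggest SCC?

3

{A, B, C} are all mutually reachable — one SCC of size 3.
{E} is an SCC by itself.
{D} is an SCC by itself.
The largest has 3 vertices.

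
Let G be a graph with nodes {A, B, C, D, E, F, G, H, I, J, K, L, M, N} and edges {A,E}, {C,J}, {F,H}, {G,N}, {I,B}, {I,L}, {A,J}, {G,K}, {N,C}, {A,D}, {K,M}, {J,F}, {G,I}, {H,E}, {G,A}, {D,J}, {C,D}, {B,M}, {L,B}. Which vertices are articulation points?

G

Removing G increases the component count from 1 to 2, so G is a cut vertex.
By contrast removing H leaves 1 component; it is not a cut vertex. No other vertex is a cut vertex either.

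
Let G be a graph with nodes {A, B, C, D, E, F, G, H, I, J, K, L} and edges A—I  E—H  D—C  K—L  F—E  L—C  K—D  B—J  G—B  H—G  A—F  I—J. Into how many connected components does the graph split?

2

Starting from C we can reach C, D, K, L. That is one component of size 4.
Starting from A we can reach A, B, E, F, G, H, I, J. That is one component of size 8.
Total: 2 components.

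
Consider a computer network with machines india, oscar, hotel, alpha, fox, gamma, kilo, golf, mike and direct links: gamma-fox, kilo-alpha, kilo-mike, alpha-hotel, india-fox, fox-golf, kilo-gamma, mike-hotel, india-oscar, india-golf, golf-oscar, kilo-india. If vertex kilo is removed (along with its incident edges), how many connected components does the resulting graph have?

2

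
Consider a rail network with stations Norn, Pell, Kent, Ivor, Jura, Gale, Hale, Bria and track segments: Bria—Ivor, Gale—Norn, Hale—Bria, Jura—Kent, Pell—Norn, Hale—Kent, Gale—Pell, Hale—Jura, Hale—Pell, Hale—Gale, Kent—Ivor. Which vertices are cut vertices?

Removing Hale increases the component count from 1 to 2, so Hale is a cut vertex.
By contrast removing Ivor leaves 1 component; it is not a cut vertex. No other vertex is a cut vertex either.

Hale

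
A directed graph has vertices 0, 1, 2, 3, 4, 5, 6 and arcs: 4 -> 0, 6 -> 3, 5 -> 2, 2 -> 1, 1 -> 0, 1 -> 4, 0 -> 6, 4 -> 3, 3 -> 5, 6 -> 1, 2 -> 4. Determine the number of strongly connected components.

{0, 1, 2, 3, 4, 5, 6} are all mutually reachable — one SCC of size 7.
That gives 1 strongly connected component.

1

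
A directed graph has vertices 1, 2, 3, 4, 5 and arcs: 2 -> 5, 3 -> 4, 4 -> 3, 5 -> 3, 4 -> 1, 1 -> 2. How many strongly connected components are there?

{1, 2, 3, 4, 5} are all mutually reachable — one SCC of size 5.
That gives 1 strongly connected component.

1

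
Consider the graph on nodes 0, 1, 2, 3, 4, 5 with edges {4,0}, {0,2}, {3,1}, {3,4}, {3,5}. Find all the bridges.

removing 3-5 disconnects 3 from 5; removing 4-0 disconnects 4 from 0; removing 1-3 disconnects 1 from 3; removing 0-2 disconnects 0 from 2 — these are bridges.
In total 5 edges are bridges.

0-2, 0-4, 1-3, 3-4, 3-5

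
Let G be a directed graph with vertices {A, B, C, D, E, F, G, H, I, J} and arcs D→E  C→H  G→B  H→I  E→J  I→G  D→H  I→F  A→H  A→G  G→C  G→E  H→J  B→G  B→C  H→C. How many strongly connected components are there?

6

{B, C, G, H, I} are all mutually reachable — one SCC of size 5.
{A} is an SCC by itself.
{E} is an SCC by itself.
{J} is an SCC by itself.
{D} is an SCC by itself.
(and 1 more singleton SCC)
That gives 6 strongly connected components.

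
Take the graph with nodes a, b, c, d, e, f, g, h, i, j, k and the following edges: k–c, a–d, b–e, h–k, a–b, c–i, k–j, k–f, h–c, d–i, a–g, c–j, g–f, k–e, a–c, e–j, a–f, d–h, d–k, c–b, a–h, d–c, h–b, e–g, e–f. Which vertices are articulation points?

none

Removing e, for instance, still leaves 1 component. No single vertex removal increases the component count — the graph has no articulation points.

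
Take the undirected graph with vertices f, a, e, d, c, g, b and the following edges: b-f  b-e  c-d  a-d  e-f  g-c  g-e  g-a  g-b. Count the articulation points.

1

Removing g increases the component count from 1 to 2, so g is a cut vertex.
By contrast removing b leaves 1 component; it is not a cut vertex. No other vertex is a cut vertex either.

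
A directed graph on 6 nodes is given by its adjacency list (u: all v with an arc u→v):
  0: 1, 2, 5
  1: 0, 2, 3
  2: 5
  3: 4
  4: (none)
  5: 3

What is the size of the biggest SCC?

{0, 1} are all mutually reachable — one SCC of size 2.
{4} is an SCC by itself.
{3} is an SCC by itself.
{2} is an SCC by itself.
{5} is an SCC by itself.
The largest has 2 vertices.

2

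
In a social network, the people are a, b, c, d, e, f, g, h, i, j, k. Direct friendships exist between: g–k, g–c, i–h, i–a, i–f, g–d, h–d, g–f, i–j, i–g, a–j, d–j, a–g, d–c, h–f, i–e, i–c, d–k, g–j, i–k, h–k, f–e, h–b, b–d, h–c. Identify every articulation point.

Removing g, for instance, still leaves 1 component. No single vertex removal increases the component count — the graph has no articulation points.

none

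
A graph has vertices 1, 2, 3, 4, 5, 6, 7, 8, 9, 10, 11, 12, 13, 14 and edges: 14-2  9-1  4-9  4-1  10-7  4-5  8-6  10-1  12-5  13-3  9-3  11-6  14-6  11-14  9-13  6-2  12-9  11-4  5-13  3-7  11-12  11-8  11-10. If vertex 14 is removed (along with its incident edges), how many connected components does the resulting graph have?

With 14 gone, the remaining components are: {1, 2, 3, 4, 5, 6, 7, 8, 9, 10, 11, 12, 13}.
That is 1 component.

1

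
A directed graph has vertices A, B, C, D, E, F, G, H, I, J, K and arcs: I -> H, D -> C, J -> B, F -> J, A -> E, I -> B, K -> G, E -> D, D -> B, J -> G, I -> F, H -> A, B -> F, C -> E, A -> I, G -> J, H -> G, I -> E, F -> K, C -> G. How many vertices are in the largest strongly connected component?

{B, F, G, J, K} are all mutually reachable — one SCC of size 5.
{A, H, I} are all mutually reachable — one SCC of size 3.
{C, D, E} are all mutually reachable — one SCC of size 3.
The largest has 5 vertices.

5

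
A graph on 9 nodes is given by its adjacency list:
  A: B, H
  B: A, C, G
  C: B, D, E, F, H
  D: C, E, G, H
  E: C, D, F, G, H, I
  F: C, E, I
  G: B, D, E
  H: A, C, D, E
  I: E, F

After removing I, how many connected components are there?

1

With I gone, the remaining components are: {A, B, C, D, E, F, G, H}.
That is 1 component.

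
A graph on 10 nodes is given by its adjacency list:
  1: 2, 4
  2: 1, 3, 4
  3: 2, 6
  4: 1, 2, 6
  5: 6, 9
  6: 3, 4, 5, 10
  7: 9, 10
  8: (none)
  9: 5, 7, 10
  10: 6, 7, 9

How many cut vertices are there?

Removing 6 increases the component count from 2 to 3, so 6 is a cut vertex.
By contrast removing 2 leaves 2 components; it is not a cut vertex. No other vertex is a cut vertex either.

1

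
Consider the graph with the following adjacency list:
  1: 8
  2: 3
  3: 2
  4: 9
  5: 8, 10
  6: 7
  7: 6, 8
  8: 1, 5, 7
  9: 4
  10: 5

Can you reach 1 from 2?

No

The component containing 2 is {2, 3}, and 1 is not in it.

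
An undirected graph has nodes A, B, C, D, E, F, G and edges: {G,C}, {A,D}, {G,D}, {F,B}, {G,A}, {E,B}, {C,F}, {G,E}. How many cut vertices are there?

1

Removing G increases the component count from 1 to 2, so G is a cut vertex.
By contrast removing E leaves 1 component; it is not a cut vertex. No other vertex is a cut vertex either.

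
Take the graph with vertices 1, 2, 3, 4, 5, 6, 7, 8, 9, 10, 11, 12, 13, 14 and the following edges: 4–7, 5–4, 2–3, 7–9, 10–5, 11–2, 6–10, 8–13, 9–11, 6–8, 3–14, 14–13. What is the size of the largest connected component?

12

1 is isolated — a component by itself.
12 is isolated — a component by itself.
Starting from 2 we can reach 2, 3, 4, 5, 6, 7, 8, 9, 10, 11, 13, 14. That is one component of size 12.
The largest has 12 vertices.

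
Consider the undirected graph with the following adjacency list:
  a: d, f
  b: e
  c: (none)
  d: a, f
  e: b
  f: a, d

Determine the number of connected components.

c is isolated — a component by itself.
Starting from b we can reach b, e. That is one component of size 2.
Starting from a we can reach a, d, f. That is one component of size 3.
Total: 3 components.

3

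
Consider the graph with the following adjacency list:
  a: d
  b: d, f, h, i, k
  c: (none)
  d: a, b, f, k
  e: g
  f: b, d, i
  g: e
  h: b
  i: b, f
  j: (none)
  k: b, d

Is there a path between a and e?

No

The component containing a is {a, b, d, f, h, i, k}, and e is not in it.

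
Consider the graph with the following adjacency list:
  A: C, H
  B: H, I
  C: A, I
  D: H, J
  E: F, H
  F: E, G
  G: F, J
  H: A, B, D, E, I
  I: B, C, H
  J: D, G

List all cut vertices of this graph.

H

Removing H increases the component count from 1 to 2, so H is a cut vertex.
By contrast removing A leaves 1 component; it is not a cut vertex. No other vertex is a cut vertex either.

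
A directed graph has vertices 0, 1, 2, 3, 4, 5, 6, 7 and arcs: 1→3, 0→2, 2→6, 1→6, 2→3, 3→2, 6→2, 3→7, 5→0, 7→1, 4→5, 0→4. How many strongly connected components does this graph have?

2

{1, 2, 3, 6, 7} are all mutually reachable — one SCC of size 5.
{0, 4, 5} are all mutually reachable — one SCC of size 3.
That gives 2 strongly connected components.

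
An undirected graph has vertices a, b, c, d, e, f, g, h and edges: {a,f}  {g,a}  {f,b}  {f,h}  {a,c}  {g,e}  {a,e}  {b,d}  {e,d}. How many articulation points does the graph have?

2

Removing a increases the component count from 1 to 2, so a is a cut vertex.
Removing f increases the component count from 1 to 2, so f is a cut vertex.
By contrast removing e leaves 1 component; it is not a cut vertex. No other vertex is a cut vertex either.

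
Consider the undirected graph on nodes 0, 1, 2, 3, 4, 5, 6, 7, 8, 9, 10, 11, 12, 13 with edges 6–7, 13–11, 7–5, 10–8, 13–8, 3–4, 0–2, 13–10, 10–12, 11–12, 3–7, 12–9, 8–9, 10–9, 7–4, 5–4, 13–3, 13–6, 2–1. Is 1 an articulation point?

No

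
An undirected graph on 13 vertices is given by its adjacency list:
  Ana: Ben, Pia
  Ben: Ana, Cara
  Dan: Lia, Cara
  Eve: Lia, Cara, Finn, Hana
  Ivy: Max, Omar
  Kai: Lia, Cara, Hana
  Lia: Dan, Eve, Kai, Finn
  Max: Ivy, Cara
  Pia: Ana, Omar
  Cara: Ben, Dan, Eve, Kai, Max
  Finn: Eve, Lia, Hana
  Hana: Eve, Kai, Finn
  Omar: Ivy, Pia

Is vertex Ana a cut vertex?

Deleting Ana leaves 1 component (was 1) (its neighbors Ben, Pia remain connected to each other), so Ana is not a cut vertex.

No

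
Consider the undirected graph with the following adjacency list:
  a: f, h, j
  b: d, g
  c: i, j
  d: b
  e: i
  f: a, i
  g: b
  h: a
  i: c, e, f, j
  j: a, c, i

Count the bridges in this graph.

The edges on the cycle i-j-a-f-i are not bridges since each lies on that cycle.
But removing h-a disconnects h from a; removing e-i disconnects e from i; removing b-d disconnects b from d; removing b-g disconnects b from g — these are bridges.
That makes 4 bridges.

4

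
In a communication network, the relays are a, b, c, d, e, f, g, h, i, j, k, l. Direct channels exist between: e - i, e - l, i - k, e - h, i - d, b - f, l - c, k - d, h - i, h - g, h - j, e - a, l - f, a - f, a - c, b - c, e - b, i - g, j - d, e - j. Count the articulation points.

1

Removing e increases the component count from 1 to 2, so e is a cut vertex.
By contrast removing c leaves 1 component; it is not a cut vertex. No other vertex is a cut vertex either.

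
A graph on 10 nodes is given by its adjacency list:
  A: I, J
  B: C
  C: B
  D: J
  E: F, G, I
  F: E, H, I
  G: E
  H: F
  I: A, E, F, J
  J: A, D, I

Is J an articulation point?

Deleting J raises the number of components from 2 to 3, so J is a cut vertex.

Yes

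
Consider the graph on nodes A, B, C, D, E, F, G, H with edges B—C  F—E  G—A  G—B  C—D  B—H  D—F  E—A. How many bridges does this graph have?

The edges on the cycle G-B-C-D-F-E-A-G are not bridges since each lies on that cycle.
But removing B—H disconnects B from H — this is a bridge.

1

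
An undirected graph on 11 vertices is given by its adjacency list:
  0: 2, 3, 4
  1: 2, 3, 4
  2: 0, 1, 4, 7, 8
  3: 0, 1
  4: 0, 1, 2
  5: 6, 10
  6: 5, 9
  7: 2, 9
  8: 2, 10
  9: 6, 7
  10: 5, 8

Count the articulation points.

1

Removing 2 increases the component count from 1 to 2, so 2 is a cut vertex.
By contrast removing 6 leaves 1 component; it is not a cut vertex. No other vertex is a cut vertex either.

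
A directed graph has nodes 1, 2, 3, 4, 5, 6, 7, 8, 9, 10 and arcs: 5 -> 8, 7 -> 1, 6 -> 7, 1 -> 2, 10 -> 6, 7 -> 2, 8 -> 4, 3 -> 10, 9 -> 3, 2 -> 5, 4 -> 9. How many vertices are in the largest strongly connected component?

10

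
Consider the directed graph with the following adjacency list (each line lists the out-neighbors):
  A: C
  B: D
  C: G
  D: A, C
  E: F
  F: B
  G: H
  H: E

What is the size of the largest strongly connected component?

{A, B, C, D, E, F, G, H} are all mutually reachable — one SCC of size 8.
The largest has 8 vertices.

8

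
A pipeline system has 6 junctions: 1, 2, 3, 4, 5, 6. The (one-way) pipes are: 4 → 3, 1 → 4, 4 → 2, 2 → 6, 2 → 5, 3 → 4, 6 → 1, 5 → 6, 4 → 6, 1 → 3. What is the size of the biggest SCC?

{1, 2, 3, 4, 5, 6} are all mutually reachable — one SCC of size 6.
The largest has 6 vertices.

6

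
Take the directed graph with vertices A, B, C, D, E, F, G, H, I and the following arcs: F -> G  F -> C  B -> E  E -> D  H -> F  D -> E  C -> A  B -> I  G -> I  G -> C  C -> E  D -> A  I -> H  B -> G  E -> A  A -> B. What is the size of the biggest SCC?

9

{A, B, C, D, E, F, G, H, I} are all mutually reachable — one SCC of size 9.
The largest has 9 vertices.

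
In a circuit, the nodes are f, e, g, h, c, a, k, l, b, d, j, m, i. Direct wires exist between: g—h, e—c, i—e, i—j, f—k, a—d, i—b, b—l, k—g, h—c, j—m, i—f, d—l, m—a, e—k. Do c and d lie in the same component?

Yes

From c we can reach a, b, c, d, e, f, g, h, i, j, k, l, m, which includes d.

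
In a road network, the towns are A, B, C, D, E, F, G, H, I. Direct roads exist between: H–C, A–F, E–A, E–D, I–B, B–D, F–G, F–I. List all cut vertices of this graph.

Removing F increases the component count from 2 to 3, so F is a cut vertex.
By contrast removing I leaves 2 components; it is not a cut vertex. No other vertex is a cut vertex either.

F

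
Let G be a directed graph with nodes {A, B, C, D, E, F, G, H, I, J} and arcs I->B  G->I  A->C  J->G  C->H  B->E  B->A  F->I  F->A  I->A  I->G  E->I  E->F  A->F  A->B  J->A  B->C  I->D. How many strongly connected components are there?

5

{A, B, E, F, G, I} are all mutually reachable — one SCC of size 6.
{J} is an SCC by itself.
{C} is an SCC by itself.
{H} is an SCC by itself.
{D} is an SCC by itself.
That gives 5 strongly connected components.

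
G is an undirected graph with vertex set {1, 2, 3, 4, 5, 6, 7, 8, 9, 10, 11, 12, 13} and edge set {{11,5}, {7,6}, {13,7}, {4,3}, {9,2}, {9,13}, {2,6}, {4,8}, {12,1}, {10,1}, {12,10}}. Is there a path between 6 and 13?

Yes

From 6 we can reach 2, 6, 7, 9, 13, which includes 13.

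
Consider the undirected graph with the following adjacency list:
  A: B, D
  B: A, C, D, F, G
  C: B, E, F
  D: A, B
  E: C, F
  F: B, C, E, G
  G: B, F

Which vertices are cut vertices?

Removing B increases the component count from 1 to 2, so B is a cut vertex.
By contrast removing A leaves 1 component; it is not a cut vertex. No other vertex is a cut vertex either.

B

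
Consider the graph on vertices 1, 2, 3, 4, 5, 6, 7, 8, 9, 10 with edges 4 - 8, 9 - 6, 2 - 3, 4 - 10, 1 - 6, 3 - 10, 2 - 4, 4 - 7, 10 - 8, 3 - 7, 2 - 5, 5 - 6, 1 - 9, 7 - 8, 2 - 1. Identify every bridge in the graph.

none

The edges on the cycle 3-7-8-10-3 are not bridges since each lies on that cycle.
Every edge lies on some cycle, so there are no bridges.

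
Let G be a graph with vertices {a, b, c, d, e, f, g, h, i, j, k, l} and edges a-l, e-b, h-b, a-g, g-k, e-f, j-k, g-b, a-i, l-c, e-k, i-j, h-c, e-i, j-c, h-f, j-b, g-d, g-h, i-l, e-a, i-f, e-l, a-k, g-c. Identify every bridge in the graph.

The edges on the cycle g-h-c-g are not bridges since each lies on that cycle.
But removing d-g disconnects d from g — this is a bridge.

d-g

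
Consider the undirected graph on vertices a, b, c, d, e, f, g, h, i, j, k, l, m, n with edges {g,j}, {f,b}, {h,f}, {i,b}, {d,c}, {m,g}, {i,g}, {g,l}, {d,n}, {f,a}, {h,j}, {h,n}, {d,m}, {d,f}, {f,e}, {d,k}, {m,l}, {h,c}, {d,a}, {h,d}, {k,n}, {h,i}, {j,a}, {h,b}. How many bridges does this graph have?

The edges on the cycle d-k-n-d are not bridges since each lies on that cycle.
But removing f-e disconnects f from e — this is a bridge.

1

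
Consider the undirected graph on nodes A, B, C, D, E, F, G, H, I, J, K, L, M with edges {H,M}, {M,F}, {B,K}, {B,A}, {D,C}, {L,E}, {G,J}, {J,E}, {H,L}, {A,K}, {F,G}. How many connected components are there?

4

I is isolated — a component by itself.
Starting from C we can reach C, D. That is one component of size 2.
Starting from A we can reach A, B, K. That is one component of size 3.
Starting from E we can reach E, F, G, H, J, L, M. That is one component of size 7.
Total: 4 components.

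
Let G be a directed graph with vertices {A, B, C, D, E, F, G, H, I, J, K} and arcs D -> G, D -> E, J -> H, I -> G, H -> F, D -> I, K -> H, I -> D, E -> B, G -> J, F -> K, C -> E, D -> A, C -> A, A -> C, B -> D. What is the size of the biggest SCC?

6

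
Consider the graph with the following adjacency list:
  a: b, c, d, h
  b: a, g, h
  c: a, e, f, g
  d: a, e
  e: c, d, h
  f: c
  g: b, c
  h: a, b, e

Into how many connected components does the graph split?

1

Starting from a we can reach a, b, c, d, e, f, g, h. That is one component of size 8.
Total: 1 component.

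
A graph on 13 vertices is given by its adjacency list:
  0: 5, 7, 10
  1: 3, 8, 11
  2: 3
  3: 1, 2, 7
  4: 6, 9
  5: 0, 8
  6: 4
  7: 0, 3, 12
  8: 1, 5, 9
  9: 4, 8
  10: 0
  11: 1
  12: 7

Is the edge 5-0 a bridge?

No

After removing 5-0, the path 5-8-1-3-7-0 still connects them, so the edge is not a bridge.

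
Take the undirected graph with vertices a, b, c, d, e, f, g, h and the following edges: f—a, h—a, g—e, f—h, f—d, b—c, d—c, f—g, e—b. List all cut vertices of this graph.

Removing f increases the component count from 1 to 2, so f is a cut vertex.
By contrast removing b leaves 1 component; it is not a cut vertex. No other vertex is a cut vertex either.

f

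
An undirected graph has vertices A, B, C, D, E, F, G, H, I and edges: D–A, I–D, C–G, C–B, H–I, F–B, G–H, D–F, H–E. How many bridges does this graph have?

The edges on the cycle C-G-H-I-D-F-B-C are not bridges since each lies on that cycle.
But removing H–E disconnects H from E; removing A–D disconnects A from D — these are bridges.
That makes 2 bridges.

2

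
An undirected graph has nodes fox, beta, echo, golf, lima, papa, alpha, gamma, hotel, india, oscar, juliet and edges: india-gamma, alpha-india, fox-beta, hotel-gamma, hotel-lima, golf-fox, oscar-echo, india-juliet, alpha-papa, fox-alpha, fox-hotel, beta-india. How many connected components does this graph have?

2

Starting from echo we can reach echo, oscar. That is one component of size 2.
Starting from fox we can reach fox, beta, golf, lima, papa, alpha, gamma, hotel, india, juliet. That is one component of size 10.
Total: 2 components.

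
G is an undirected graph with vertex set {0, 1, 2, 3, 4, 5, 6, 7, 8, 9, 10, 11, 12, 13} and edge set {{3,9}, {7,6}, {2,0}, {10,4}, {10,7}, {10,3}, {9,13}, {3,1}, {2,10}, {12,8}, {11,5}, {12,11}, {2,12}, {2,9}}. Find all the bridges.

The edges on the cycle 2-10-3-9-2 are not bridges since each lies on that cycle.
But removing 2–0 disconnects 2 from 0; removing 10–4 disconnects 10 from 4; removing 9–13 disconnects 9 from 13; removing 7–6 disconnects 7 from 6 — these are bridges.
In total 10 edges are bridges.

0-2, 1-3, 10-4, 10-7, 11-12, 11-5, 12-2, 12-8, 13-9, 6-7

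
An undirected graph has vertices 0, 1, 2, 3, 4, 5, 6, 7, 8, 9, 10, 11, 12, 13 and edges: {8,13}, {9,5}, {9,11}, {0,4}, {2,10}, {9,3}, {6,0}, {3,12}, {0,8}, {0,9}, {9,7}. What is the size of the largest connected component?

11

1 is isolated — a component by itself.
Starting from 2 we can reach 2, 10. That is one component of size 2.
Starting from 0 we can reach 0, 3, 4, 5, 6, 7, 8, 9, 11, 12, 13. That is one component of size 11.
The largest has 11 vertices.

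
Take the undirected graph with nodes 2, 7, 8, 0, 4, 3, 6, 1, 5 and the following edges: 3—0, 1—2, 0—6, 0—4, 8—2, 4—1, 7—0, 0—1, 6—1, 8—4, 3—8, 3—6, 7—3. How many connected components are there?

2

5 is isolated — a component by itself.
Starting from 0 we can reach 0, 1, 2, 3, 4, 6, 7, 8. That is one component of size 8.
Total: 2 components.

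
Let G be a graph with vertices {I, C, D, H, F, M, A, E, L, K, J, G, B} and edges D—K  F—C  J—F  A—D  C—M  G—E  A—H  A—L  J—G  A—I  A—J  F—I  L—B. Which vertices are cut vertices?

A, C, D, F, G, J, L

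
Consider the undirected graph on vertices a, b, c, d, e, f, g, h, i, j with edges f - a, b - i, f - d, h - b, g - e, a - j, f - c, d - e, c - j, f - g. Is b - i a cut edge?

Removing b - i leaves no path between b and i: the component count goes from 2 to 3. So it is a bridge.

Yes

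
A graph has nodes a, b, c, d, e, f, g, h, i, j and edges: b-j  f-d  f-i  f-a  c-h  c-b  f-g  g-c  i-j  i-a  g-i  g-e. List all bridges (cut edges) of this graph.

The edges on the cycle f-g-c-b-j-i-f are not bridges since each lies on that cycle.
But removing d-f disconnects d from f; removing c-h disconnects c from h; removing e-g disconnects e from g — these are bridges.

c-h, d-f, e-g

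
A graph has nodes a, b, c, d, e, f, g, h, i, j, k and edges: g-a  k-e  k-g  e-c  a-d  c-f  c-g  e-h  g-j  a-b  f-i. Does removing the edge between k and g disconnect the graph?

After removing k-g, the path k-e-c-g still connects them, so the edge is not a bridge.

No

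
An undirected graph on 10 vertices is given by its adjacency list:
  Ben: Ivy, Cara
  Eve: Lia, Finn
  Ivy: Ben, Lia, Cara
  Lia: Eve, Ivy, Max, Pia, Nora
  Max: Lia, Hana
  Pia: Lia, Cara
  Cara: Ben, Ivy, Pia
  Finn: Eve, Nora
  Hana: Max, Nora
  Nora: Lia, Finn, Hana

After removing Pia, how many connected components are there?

With Pia gone, the remaining components are: {Ben, Eve, Ivy, Lia, Max, Cara, Finn, Hana, Nora}.
That is 1 component.

1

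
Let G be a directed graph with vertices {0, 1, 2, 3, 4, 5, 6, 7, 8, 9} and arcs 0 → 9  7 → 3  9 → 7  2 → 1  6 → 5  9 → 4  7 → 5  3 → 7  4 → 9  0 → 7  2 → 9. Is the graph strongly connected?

There is no directed path from 1 to 3, so the graph is not strongly connected.

No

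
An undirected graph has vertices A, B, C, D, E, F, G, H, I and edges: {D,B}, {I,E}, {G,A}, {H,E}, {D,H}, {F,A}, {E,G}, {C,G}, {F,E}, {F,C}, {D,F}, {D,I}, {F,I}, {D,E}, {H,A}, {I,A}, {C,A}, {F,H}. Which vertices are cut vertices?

D

Removing D increases the component count from 1 to 2, so D is a cut vertex.
By contrast removing I leaves 1 component; it is not a cut vertex. No other vertex is a cut vertex either.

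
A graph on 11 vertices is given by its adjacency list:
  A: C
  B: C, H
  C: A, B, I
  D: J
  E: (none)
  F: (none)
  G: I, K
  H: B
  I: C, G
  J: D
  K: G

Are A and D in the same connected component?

The component containing A is {A, B, C, G, H, I, K}, and D is not in it.

No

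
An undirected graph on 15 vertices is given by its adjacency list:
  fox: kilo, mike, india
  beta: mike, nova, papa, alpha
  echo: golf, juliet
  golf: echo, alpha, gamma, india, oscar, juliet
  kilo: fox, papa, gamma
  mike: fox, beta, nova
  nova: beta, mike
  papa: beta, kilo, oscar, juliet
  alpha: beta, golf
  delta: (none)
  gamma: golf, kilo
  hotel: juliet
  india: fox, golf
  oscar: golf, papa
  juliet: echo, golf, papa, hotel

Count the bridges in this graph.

The edges on the cycle alpha-golf-juliet-papa-beta-alpha are not bridges since each lies on that cycle.
But removing hotel-juliet disconnects hotel from juliet — this is a bridge.

1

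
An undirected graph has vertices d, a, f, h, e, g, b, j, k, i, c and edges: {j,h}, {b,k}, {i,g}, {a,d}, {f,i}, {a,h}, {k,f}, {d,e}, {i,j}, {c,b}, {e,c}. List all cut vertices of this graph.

i

Removing i increases the component count from 1 to 2, so i is a cut vertex.
By contrast removing d leaves 1 component; it is not a cut vertex. No other vertex is a cut vertex either.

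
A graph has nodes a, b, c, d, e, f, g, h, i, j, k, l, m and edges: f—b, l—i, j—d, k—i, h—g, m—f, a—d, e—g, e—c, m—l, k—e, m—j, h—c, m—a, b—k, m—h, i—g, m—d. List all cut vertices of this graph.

Removing m increases the component count from 1 to 2, so m is a cut vertex.
By contrast removing a leaves 1 component; it is not a cut vertex. No other vertex is a cut vertex either.

m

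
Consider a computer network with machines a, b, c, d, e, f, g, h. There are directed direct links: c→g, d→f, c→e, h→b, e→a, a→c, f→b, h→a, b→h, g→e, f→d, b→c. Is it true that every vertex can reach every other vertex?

No

There is no directed path from b to d, so the graph is not strongly connected.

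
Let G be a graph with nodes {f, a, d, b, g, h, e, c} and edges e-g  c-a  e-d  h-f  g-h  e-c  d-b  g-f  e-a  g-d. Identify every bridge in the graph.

The edges on the cycle e-c-a-e are not bridges since each lies on that cycle.
But removing b-d disconnects b from d — this is a bridge.

b-d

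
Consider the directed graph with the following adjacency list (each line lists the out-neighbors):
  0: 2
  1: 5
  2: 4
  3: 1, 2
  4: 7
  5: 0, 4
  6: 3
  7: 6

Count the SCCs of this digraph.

{0, 1, 2, 3, 4, 5, 6, 7} are all mutually reachable — one SCC of size 8.
That gives 1 strongly connected component.

1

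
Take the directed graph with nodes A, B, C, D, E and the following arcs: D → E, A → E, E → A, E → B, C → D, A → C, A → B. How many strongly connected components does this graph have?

2

{A, C, D, E} are all mutually reachable — one SCC of size 4.
{B} is an SCC by itself.
That gives 2 strongly connected components.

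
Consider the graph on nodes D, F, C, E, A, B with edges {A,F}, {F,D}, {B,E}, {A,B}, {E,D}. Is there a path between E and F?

From E we can reach A, B, D, E, F, which includes F.

Yes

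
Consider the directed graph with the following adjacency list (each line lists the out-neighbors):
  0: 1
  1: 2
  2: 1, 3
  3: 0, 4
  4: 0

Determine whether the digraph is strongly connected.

From 0 we can reach every vertex (0, 1, 2, 3, 4), and every vertex can reach 0 (0, 1, 2, 3, 4). So the whole graph is one strongly connected component.

Yes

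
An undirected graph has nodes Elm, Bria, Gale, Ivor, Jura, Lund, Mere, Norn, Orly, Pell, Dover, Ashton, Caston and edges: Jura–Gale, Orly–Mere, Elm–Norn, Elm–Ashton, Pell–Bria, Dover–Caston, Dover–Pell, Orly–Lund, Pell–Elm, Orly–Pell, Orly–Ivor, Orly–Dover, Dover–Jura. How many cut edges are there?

10

The edges on the cycle Orly-Dover-Pell-Orly are not bridges since each lies on that cycle.
But removing Elm–Norn disconnects Elm from Norn; removing Elm–Ashton disconnects Elm from Ashton; removing Gale–Jura disconnects Gale from Jura; removing Dover–Caston disconnects Dover from Caston — these are bridges.
In total 10 edges are bridges.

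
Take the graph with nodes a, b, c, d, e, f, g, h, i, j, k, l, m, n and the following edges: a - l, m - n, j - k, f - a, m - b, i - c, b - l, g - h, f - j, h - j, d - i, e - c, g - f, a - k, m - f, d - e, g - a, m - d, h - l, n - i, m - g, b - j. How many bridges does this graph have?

0

The edges on the cycle m-g-f-m are not bridges since each lies on that cycle.
Every edge lies on some cycle, so there are no bridges.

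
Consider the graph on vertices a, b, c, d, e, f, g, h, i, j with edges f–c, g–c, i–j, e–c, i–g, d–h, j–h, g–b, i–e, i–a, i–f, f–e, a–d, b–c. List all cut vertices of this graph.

i

Removing i increases the component count from 1 to 2, so i is a cut vertex.
By contrast removing h leaves 1 component; it is not a cut vertex. No other vertex is a cut vertex either.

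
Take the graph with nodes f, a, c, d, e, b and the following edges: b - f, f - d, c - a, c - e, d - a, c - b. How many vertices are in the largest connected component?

6

Starting from a we can reach a, b, c, d, e, f. That is one component of size 6.
The largest has 6 vertices.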